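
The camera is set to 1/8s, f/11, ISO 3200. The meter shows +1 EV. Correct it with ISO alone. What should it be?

ISO 1600

Overexposed by 1 stop → need 1 stop darker.
ISO: 3200 → 1600.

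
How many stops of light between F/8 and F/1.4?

5 stops

f/8 → f/5.6 → f/4 → f/2.8 → f/2 → f/1.4 — count the steps: 5 stops.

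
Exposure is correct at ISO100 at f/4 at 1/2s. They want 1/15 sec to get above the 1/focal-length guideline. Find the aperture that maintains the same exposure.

Shutter speed: 1/2 → 1/4 → 1/8 → 1/15 — 3 stops faster (darker).
Need 3 stops brighter from the aperture: f/4 → f/2.8 → f/2 → f/1.4.

f/1.4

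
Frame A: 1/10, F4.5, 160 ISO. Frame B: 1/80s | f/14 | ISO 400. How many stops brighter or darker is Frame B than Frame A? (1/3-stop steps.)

5 stops darker

Aperture: f/4.5 → f/5 → f/5.6 → f/6.3 → f/7.1 → f/8 → f/9 → f/10 → f/11 → f/13 → f/14 — 3 1/3 stops smaller aperture (darker).
Shutter speed: 1/10 → 1/13 → 1/15 → 1/20 → 1/25 → 1/30 → 1/40 → 1/50 → 1/60 → 1/80 — 3 stops shorter (darker).
ISO: 160 → 200 → 250 → 320 → 400 — 1 1/3 stops higher (brighter).
Net: −3 1/3 −3 +1 1/3 = −5 stops.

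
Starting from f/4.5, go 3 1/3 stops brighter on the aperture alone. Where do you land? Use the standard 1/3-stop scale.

Aperture: f/4.5 → f/4 → f/3.5 → f/3.2 → f/2.8 → f/2.5 → f/2.2 → f/2 → f/1.8 → f/1.6 → f/1.4 — 3 1/3 stops wider (brighter).

f/1.4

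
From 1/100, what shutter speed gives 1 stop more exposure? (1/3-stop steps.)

1/50s

Shutter speed: 1/100 → 1/80 → 1/60 → 1/50 — 1 stop longer (brighter).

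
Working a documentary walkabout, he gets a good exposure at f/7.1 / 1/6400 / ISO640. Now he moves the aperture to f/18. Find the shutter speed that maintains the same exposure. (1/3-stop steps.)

1/1000s

Aperture: f/7.1 → f/8 → f/9 → f/10 → f/11 → f/13 → f/14 → f/16 → f/18 — 2 2/3 stops narrower (darker).
Need 2 2/3 stops brighter from the shutter speed: 1/6400 → 1/5000 → 1/4000 → 1/3200 → 1/2500 → 1/2000 → 1/1600 → 1/1250 → 1/1000.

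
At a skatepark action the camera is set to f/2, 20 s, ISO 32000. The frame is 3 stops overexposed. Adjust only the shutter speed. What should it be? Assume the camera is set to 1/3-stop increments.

2.5 s

Overexposed by 3 stops → need 3 stops darker.
Shutter speed: 20 → 15 → 13 → 10 → 8 → 6 → 5 → 4 → 3.2 → 2.5.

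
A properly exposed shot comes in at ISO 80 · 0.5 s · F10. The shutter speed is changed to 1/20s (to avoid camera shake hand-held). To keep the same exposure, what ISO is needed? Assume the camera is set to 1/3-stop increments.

Shutter speed: 0.5 → 0.4 → 0.3 → 1/4 → 1/5 → 1/6 → 1/8 → 1/10 → 1/13 → 1/15 → 1/20 — 3 1/3 stops faster (darker).
Need 3 1/3 stops brighter from the ISO: 80 → 100 → 125 → 160 → 200 → 250 → 320 → 400 → 500 → 640 → 800.

ISO 800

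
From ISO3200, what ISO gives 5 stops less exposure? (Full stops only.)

ISO: 3200 → 1600 → 800 → 400 → 200 → 100 — 5 stops lower (darker).

ISO 100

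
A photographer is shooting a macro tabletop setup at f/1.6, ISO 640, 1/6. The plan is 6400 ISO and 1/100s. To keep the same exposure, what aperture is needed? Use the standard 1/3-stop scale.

f/1.2

ISO: 640 → 800 → 1000 → 1250 → 1600 → 2000 → 2500 → 3200 → 4000 → 5000 → 6400 — 3 1/3 stops higher (brighter).
Shutter speed: 1/6 → 1/8 → 1/10 → 1/13 → 1/15 → 1/20 → 1/25 → 1/30 → 1/40 → 1/50 → 1/60 → 1/80 → 1/100 — 4 stops faster (darker).
Net change so far: 2/3 stop darker. Offset with the aperture: f/1.6 → f/1.4 → f/1.2.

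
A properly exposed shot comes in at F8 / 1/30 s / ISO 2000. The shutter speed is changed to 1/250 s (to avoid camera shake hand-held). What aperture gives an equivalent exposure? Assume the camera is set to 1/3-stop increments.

f/2.8

Shutter speed: 1/30 → 1/40 → 1/50 → 1/60 → 1/80 → 1/100 → 1/125 → 1/160 → 1/200 → 1/250 — 3 stops faster (darker).
Need 3 stops brighter from the aperture: f/8 → f/7.1 → f/6.3 → f/5.6 → f/5 → f/4.5 → f/4 → f/3.5 → f/3.2 → f/2.8.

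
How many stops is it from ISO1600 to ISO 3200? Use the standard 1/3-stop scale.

1 stop

1600 → 2000 → 2500 → 3200 — count the steps: 3 third-stops = 1 stop.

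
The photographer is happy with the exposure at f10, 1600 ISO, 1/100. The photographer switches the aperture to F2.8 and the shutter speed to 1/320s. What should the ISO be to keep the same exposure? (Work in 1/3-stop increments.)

Aperture: f/10 → f/9 → f/8 → f/7.1 → f/6.3 → f/5.6 → f/5 → f/4.5 → f/4 → f/3.5 → f/3.2 → f/2.8 — 3 2/3 stops larger aperture (brighter).
Shutter speed: 1/100 → 1/125 → 1/160 → 1/200 → 1/250 → 1/320 — 1 2/3 stops shorter (darker).
Net change so far: 2 stops brighter. Offset with the ISO: 1600 → 1250 → 1000 → 800 → 640 → 500 → 400.

ISO 400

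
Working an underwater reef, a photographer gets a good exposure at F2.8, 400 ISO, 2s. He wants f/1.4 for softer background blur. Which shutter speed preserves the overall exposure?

1/2s

Aperture: f/2.8 → f/2 → f/1.4 — 2 stops larger aperture (brighter).
Need 2 stops darker from the shutter speed: 2 → 1 → 1/2.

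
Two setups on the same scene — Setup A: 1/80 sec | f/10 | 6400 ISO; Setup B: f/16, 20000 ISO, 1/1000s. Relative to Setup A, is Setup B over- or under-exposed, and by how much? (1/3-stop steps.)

3 1/3 stops darker

Aperture: f/10 → f/11 → f/13 → f/14 → f/16 — 1 1/3 stops stopped down (darker).
Shutter speed: 1/80 → 1/100 → 1/125 → 1/160 → 1/200 → 1/250 → 1/320 → 1/400 → 1/500 → 1/640 → 1/800 → 1/1000 — 3 2/3 stops faster (darker).
ISO: 6400 → 8000 → 10000 → 12800 → 16000 → 20000 — 1 2/3 stops raised (brighter).
Net: −1 1/3 −3 2/3 +1 2/3 = −3 1/3 stops.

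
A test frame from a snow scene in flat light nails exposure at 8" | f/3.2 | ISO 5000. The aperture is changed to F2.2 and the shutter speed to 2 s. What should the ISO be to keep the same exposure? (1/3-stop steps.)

ISO 10000

Aperture: f/3.2 → f/2.8 → f/2.5 → f/2.2 — 1 stop larger aperture (brighter).
Shutter speed: 8 → 6 → 5 → 4 → 3.2 → 2.5 → 2 — 2 stops shorter (darker).
Net change so far: 1 stop darker. Offset with the ISO: 5000 → 6400 → 8000 → 10000.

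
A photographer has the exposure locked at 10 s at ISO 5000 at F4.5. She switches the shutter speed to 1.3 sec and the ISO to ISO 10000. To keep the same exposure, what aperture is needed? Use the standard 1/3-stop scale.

f/2.2

Shutter speed: 10 → 8 → 6 → 5 → 4 → 3.2 → 2.5 → 2 → 1.6 → 1.3 — 3 stops shorter (darker).
ISO: 5000 → 6400 → 8000 → 10000 — 1 stop higher (brighter).
Net change so far: 2 stops darker. Offset with the aperture: f/4.5 → f/4 → f/3.5 → f/3.2 → f/2.8 → f/2.5 → f/2.2.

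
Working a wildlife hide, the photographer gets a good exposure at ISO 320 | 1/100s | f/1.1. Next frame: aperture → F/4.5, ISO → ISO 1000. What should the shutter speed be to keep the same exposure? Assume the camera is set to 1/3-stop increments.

1/20s

Aperture: f/1.1 → f/1.2 → f/1.4 → f/1.6 → f/1.8 → f/2 → f/2.2 → f/2.5 → f/2.8 → f/3.2 → f/3.5 → f/4 → f/4.5 — 4 stops stopped down (darker).
ISO: 320 → 400 → 500 → 640 → 800 → 1000 — 1 2/3 stops higher (brighter).
Net change so far: 2 1/3 stops darker. Offset with the shutter speed: 1/100 → 1/80 → 1/60 → 1/50 → 1/40 → 1/30 → 1/25 → 1/20.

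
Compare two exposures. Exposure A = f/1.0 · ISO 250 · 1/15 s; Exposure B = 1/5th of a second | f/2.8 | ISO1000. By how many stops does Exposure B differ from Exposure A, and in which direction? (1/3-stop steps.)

Aperture: f/1.0 → f/1.1 → f/1.2 → f/1.4 → f/1.6 → f/1.8 → f/2 → f/2.2 → f/2.5 → f/2.8 — 3 stops smaller aperture (darker).
Shutter speed: 1/15 → 1/13 → 1/10 → 1/8 → 1/6 → 1/5 — 1 2/3 stops slower (brighter).
ISO: 250 → 320 → 400 → 500 → 640 → 800 → 1000 — 2 stops higher (brighter).
Net: −3 +1 2/3 +2 = +2/3 stops.

2/3 stop brighter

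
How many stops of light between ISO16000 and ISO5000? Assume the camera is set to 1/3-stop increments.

1 2/3 stops

16000 → 12800 → 10000 → 8000 → 6400 → 5000 — count the steps: 5 third-stops = 1 2/3 stops.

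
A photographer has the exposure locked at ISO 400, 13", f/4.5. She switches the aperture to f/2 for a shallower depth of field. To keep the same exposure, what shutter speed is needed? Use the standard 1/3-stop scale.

Aperture: f/4.5 → f/4 → f/3.5 → f/3.2 → f/2.8 → f/2.5 → f/2.2 → f/2 — 2 1/3 stops wider (brighter).
Need 2 1/3 stops darker from the shutter speed: 13 → 10 → 8 → 6 → 5 → 4 → 3.2 → 2.5.

2.5 s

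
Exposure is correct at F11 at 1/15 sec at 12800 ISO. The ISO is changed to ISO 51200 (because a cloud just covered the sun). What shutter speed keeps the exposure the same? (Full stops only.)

1/60s

ISO: 12800 → 25600 → 51200 — 2 stops higher (brighter).
Need 2 stops darker from the shutter speed: 1/15 → 1/30 → 1/60.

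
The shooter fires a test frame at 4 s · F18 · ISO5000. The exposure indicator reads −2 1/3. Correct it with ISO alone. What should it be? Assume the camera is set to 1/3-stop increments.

ISO 25600

Underexposed by 2 1/3 stops → need 2 1/3 stops brighter.
ISO: 5000 → 6400 → 8000 → 10000 → 12800 → 16000 → 20000 → 25600.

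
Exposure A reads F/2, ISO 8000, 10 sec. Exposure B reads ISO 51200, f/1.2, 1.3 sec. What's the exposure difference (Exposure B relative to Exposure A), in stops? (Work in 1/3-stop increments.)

Aperture: f/2 → f/1.8 → f/1.6 → f/1.4 → f/1.2 — 1 1/3 stops opened up (brighter).
Shutter speed: 10 → 8 → 6 → 5 → 4 → 3.2 → 2.5 → 2 → 1.6 → 1.3 — 3 stops faster (darker).
ISO: 8000 → 10000 → 12800 → 16000 → 20000 → 25600 → 32000 → 40000 → 51200 — 2 2/3 stops higher (brighter).
Net: +1 1/3 −3 +2 2/3 = +1 stop.

1 stop brighter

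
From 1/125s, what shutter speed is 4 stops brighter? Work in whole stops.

1/8s

Shutter speed: 1/125 → 1/60 → 1/30 → 1/15 → 1/8 — 4 stops slower (brighter).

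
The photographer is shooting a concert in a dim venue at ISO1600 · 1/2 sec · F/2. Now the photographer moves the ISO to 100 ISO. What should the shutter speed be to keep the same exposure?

ISO: 1600 → 800 → 400 → 200 → 100 — 4 stops lower (darker).
Need 4 stops brighter from the shutter speed: 1/2 → 1 → 2 → 4 → 8.

8 s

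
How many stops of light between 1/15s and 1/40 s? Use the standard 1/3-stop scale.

1 1/3 stops

1/15 → 1/20 → 1/25 → 1/30 → 1/40 — count the steps: 4 third-stops = 1 1/3 stops.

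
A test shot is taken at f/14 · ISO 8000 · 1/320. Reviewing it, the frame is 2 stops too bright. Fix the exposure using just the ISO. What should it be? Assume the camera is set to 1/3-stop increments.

Overexposed by 2 stops → need 2 stops darker.
ISO: 8000 → 6400 → 5000 → 4000 → 3200 → 2500 → 2000.

ISO 2000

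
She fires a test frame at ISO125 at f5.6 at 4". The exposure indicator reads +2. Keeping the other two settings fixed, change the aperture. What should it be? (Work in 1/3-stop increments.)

f/11

Overexposed by 2 stops → need 2 stops darker.
Aperture: f/5.6 → f/6.3 → f/7.1 → f/8 → f/9 → f/10 → f/11.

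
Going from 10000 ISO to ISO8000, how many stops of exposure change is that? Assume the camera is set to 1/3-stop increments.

10000 → 8000 — count the steps: 1 third-stops = 1/3 stop.

1/3 stop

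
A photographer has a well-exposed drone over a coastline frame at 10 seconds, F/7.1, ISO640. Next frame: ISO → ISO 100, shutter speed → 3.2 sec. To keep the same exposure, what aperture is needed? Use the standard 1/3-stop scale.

ISO: 640 → 500 → 400 → 320 → 250 → 200 → 160 → 125 → 100 — 2 2/3 stops dropped (darker).
Shutter speed: 10 → 8 → 6 → 5 → 4 → 3.2 — 1 2/3 stops shorter (darker).
Net change so far: 4 1/3 stops darker. Offset with the aperture: f/7.1 → f/6.3 → f/5.6 → f/5 → f/4.5 → f/4 → f/3.5 → f/3.2 → f/2.8 → f/2.5 → f/2.2 → f/2 → f/1.8 → f/1.6.

f/1.6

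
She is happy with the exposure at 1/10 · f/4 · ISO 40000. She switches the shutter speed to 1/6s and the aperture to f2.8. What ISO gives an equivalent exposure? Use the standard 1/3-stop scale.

Shutter speed: 1/10 → 1/8 → 1/6 — 2/3 stop slower (brighter).
Aperture: f/4 → f/3.5 → f/3.2 → f/2.8 — 1 stop larger aperture (brighter).
Net change so far: 1 2/3 stops brighter. Offset with the ISO: 40000 → 32000 → 25600 → 20000 → 16000 → 12800.

ISO 12800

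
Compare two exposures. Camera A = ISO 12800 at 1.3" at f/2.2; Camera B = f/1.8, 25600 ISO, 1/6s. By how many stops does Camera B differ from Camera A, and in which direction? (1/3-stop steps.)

Aperture: f/2.2 → f/2 → f/1.8 — 2/3 stop larger aperture (brighter).
Shutter speed: 1.3 → 1 → 0.8 → 0.6 → 0.5 → 0.4 → 0.3 → 1/4 → 1/5 → 1/6 — 3 stops faster (darker).
ISO: 12800 → 16000 → 20000 → 25600 — 1 stop higher (brighter).
Net: +2/3 −3 +1 = −1 1/3 stops.

1 1/3 stops darker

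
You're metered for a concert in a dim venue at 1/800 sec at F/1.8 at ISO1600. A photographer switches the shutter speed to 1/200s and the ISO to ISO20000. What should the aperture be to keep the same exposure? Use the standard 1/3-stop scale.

Shutter speed: 1/800 → 1/640 → 1/500 → 1/400 → 1/320 → 1/250 → 1/200 — 2 stops slower (brighter).
ISO: 1600 → 2000 → 2500 → 3200 → 4000 → 5000 → 6400 → 8000 → 10000 → 12800 → 16000 → 20000 — 3 2/3 stops higher (brighter).
Net change so far: 5 2/3 stops brighter. Offset with the aperture: f/1.8 → f/2 → f/2.2 → f/2.5 → f/2.8 → f/3.2 → f/3.5 → f/4 → f/4.5 → f/5 → f/5.6 → f/6.3 → f/7.1 → f/8 → f/9 → f/10 → f/11 → f/13.

f/13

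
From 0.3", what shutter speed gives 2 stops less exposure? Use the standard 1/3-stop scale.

1/13s

Shutter speed: 0.3 → 1/4 → 1/5 → 1/6 → 1/8 → 1/10 → 1/13 — 2 stops faster (darker).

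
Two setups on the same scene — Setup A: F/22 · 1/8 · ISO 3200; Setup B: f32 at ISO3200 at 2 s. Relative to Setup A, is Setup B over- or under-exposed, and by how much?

Aperture: f/22 → f/32 — 1 stop smaller aperture (darker).
Shutter speed: 1/8 → 1/4 → 1/2 → 1 → 2 — 4 stops slower (brighter).
ISO: unchanged.
Net: −1 +4 = +3 stops.

3 stops brighter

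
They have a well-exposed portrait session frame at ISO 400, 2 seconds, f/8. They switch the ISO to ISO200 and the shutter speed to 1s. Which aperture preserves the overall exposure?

ISO: 400 → 200 — 1 stop lower (darker).
Shutter speed: 2 → 1 — 1 stop shorter (darker).
Net change so far: 2 stops darker. Offset with the aperture: f/8 → f/5.6 → f/4.

f/4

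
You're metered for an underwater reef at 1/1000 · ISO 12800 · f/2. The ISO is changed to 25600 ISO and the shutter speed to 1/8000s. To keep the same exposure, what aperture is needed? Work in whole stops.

f/1.0

ISO: 12800 → 25600 — 1 stop raised (brighter).
Shutter speed: 1/1000 → 1/2000 → 1/4000 → 1/8000 — 3 stops faster (darker).
Net change so far: 2 stops darker. Offset with the aperture: f/2 → f/1.4 → f/1.0.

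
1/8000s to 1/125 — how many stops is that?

1/8000 → 1/4000 → 1/2000 → 1/1000 → 1/500 → 1/250 → 1/125 — count the steps: 6 stops.

6 stops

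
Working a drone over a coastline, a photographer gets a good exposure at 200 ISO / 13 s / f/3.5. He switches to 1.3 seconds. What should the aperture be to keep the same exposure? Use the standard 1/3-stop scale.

f/1.1

Shutter speed: 13 → 10 → 8 → 6 → 5 → 4 → 3.2 → 2.5 → 2 → 1.6 → 1.3 — 3 1/3 stops shorter (darker).
Need 3 1/3 stops brighter from the aperture: f/3.5 → f/3.2 → f/2.8 → f/2.5 → f/2.2 → f/2 → f/1.8 → f/1.6 → f/1.4 → f/1.2 → f/1.1.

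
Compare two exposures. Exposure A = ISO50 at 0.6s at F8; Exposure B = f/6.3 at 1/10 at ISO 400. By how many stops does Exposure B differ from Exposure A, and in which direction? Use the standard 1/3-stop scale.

1 stop brighter

Aperture: f/8 → f/7.1 → f/6.3 — 2/3 stop larger aperture (brighter).
Shutter speed: 0.6 → 0.5 → 0.4 → 0.3 → 1/4 → 1/5 → 1/6 → 1/8 → 1/10 — 2 2/3 stops shorter (darker).
ISO: 50 → 64 → 80 → 100 → 125 → 160 → 200 → 250 → 320 → 400 — 3 stops raised (brighter).
Net: +2/3 −2 2/3 +3 = +1 stop.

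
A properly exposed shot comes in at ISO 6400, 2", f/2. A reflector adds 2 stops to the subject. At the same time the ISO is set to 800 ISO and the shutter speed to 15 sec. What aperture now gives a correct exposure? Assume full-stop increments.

f/4

Scene light: 2 stops brighter.
ISO: 6400 → 3200 → 1600 → 800 — 3 stops lower (darker).
Shutter speed: 2 → 4 → 8 → 15 — 3 stops longer (brighter).
Net so far: 2 stops brighter. Aperture: f/2 → f/2.8 → f/4.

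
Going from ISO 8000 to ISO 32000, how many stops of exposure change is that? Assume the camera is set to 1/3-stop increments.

2 stops

8000 → 10000 → 12800 → 16000 → 20000 → 25600 → 32000 — count the steps: 6 third-stops = 2 stops.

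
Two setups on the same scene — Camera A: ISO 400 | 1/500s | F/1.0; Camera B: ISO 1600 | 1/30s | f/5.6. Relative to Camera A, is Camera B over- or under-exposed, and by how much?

Aperture: f/1.0 → f/1.4 → f/2 → f/2.8 → f/4 → f/5.6 — 5 stops narrower (darker).
Shutter speed: 1/500 → 1/250 → 1/125 → 1/60 → 1/30 — 4 stops slower (brighter).
ISO: 400 → 800 → 1600 — 2 stops higher (brighter).
Net: −5 +4 +2 = +1 stop.

1 stop brighter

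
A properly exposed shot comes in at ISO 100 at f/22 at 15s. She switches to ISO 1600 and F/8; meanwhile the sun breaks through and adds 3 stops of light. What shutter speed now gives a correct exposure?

Scene light: 3 stops brighter.
ISO: 100 → 200 → 400 → 800 → 1600 — 4 stops higher (brighter).
Aperture: f/22 → f/16 → f/11 → f/8 — 3 stops wider (brighter).
Net so far: 10 stops brighter. Shutter speed: 15 → 8 → 4 → 2 → 1 → 1/2 → 1/4 → 1/8 → 1/15 → 1/30 → 1/60.

1/60s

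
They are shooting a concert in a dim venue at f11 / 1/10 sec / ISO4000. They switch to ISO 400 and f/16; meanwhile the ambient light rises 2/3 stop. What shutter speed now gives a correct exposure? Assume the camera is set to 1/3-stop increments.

1.3 s

Scene light: 2/3 stop brighter.
ISO: 4000 → 3200 → 2500 → 2000 → 1600 → 1250 → 1000 → 800 → 640 → 500 → 400 — 3 1/3 stops lower (darker).
Aperture: f/11 → f/13 → f/14 → f/16 — 1 stop stopped down (darker).
Net so far: 3 2/3 stops darker. Shutter speed: 1/10 → 1/8 → 1/6 → 1/5 → 1/4 → 0.3 → 0.4 → 0.5 → 0.6 → 0.8 → 1 → 1.3.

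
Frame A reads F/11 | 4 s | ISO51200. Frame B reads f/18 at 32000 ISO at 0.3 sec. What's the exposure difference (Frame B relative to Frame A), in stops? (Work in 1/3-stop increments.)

Aperture: f/11 → f/13 → f/14 → f/16 → f/18 — 1 1/3 stops narrower (darker).
Shutter speed: 4 → 3.2 → 2.5 → 2 → 1.6 → 1.3 → 1 → 0.8 → 0.6 → 0.5 → 0.4 → 0.3 — 3 2/3 stops shorter (darker).
ISO: 51200 → 40000 → 32000 — 2/3 stop dropped (darker).
Net: −1 1/3 −3 2/3 −2/3 = −5 2/3 stops.

5 2/3 stops darker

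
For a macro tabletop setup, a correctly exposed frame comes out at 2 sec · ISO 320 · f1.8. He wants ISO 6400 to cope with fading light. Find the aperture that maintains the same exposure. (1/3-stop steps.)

ISO: 320 → 400 → 500 → 640 → 800 → 1000 → 1250 → 1600 → 2000 → 2500 → 3200 → 4000 → 5000 → 6400 — 4 1/3 stops higher (brighter).
Need 4 1/3 stops darker from the aperture: f/1.8 → f/2 → f/2.2 → f/2.5 → f/2.8 → f/3.2 → f/3.5 → f/4 → f/4.5 → f/5 → f/5.6 → f/6.3 → f/7.1 → f/8.

f/8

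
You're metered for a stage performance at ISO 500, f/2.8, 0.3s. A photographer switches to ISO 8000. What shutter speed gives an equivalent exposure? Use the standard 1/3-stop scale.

ISO: 500 → 640 → 800 → 1000 → 1250 → 1600 → 2000 → 2500 → 3200 → 4000 → 5000 → 6400 → 8000 — 4 stops raised (brighter).
Need 4 stops darker from the shutter speed: 0.3 → 1/4 → 1/5 → 1/6 → 1/8 → 1/10 → 1/13 → 1/15 → 1/20 → 1/25 → 1/30 → 1/40 → 1/50.

1/50s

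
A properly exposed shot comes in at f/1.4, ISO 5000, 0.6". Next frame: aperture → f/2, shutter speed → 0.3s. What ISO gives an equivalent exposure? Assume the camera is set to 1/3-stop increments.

Aperture: f/1.4 → f/1.6 → f/1.8 → f/2 — 1 stop stopped down (darker).
Shutter speed: 0.6 → 0.5 → 0.4 → 0.3 — 1 stop shorter (darker).
Net change so far: 2 stops darker. Offset with the ISO: 5000 → 6400 → 8000 → 10000 → 12800 → 16000 → 20000.

ISO 20000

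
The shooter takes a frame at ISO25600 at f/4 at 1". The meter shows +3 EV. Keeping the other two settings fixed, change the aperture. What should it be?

Overexposed by 3 stops → need 3 stops darker.
Aperture: f/4 → f/5.6 → f/8 → f/11.

f/11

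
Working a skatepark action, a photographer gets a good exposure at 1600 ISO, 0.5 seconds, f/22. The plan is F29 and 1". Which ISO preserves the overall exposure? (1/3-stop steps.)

ISO 1250

Aperture: f/22 → f/25 → f/29 — 2/3 stop stopped down (darker).
Shutter speed: 0.5 → 0.6 → 0.8 → 1 — 1 stop longer (brighter).
Net change so far: 1/3 stop brighter. Offset with the ISO: 1600 → 1250.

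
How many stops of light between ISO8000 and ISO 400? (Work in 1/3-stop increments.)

4 1/3 stops

8000 → 6400 → 5000 → 4000 → 3200 → 2500 → 2000 → 1600 → 1250 → 1000 → 800 → 640 → 500 → 400 — count the steps: 13 third-stops = 4 1/3 stops.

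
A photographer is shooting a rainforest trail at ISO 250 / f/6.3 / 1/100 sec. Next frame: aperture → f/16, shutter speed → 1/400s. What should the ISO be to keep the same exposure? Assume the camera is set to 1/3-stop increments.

Aperture: f/6.3 → f/7.1 → f/8 → f/9 → f/10 → f/11 → f/13 → f/14 → f/16 — 2 2/3 stops smaller aperture (darker).
Shutter speed: 1/100 → 1/125 → 1/160 → 1/200 → 1/250 → 1/320 → 1/400 — 2 stops shorter (darker).
Net change so far: 4 2/3 stops darker. Offset with the ISO: 250 → 320 → 400 → 500 → 640 → 800 → 1000 → 1250 → 1600 → 2000 → 2500 → 3200 → 4000 → 5000 → 6400.

ISO 6400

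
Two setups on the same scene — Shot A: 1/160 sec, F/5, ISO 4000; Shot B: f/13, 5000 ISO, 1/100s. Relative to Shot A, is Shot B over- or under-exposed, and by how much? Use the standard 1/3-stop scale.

Aperture: f/5 → f/5.6 → f/6.3 → f/7.1 → f/8 → f/9 → f/10 → f/11 → f/13 — 2 2/3 stops narrower (darker).
Shutter speed: 1/160 → 1/125 → 1/100 — 2/3 stop longer (brighter).
ISO: 4000 → 5000 — 1/3 stop higher (brighter).
Net: −2 2/3 +2/3 +1/3 = −1 2/3 stops.

1 2/3 stops darker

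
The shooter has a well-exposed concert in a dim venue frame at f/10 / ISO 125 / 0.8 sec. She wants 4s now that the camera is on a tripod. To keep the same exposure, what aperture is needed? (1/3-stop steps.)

Shutter speed: 0.8 → 1 → 1.3 → 1.6 → 2 → 2.5 → 3.2 → 4 — 2 1/3 stops slower (brighter).
Need 2 1/3 stops darker from the aperture: f/10 → f/11 → f/13 → f/14 → f/16 → f/18 → f/20 → f/22.

f/22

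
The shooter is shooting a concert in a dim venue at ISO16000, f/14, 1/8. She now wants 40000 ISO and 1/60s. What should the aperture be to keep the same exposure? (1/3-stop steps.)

f/8

ISO: 16000 → 20000 → 25600 → 32000 → 40000 — 1 1/3 stops higher (brighter).
Shutter speed: 1/8 → 1/10 → 1/13 → 1/15 → 1/20 → 1/25 → 1/30 → 1/40 → 1/50 → 1/60 — 3 stops faster (darker).
Net change so far: 1 2/3 stops darker. Offset with the aperture: f/14 → f/13 → f/11 → f/10 → f/9 → f/8.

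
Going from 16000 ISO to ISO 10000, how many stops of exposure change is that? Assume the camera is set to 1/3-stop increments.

2/3 stop

16000 → 12800 → 10000 — count the steps: 2 third-stops = 2/3 stop.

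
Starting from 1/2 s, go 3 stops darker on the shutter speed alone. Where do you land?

1/15s

Shutter speed: 1/2 → 1/4 → 1/8 → 1/15 — 3 stops shorter (darker).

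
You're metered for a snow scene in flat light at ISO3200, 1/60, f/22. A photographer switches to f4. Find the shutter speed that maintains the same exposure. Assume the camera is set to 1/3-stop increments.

Aperture: f/22 → f/20 → f/18 → f/16 → f/14 → f/13 → f/11 → f/10 → f/9 → f/8 → f/7.1 → f/6.3 → f/5.6 → f/5 → f/4.5 → f/4 — 5 stops larger aperture (brighter).
Need 5 stops darker from the shutter speed: 1/60 → 1/80 → 1/100 → 1/125 → 1/160 → 1/200 → 1/250 → 1/320 → 1/400 → 1/500 → 1/640 → 1/800 → 1/1000 → 1/1250 → 1/1600 → 1/2000.

1/2000s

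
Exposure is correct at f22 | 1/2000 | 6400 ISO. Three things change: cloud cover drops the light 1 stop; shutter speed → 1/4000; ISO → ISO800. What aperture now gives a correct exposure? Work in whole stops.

Scene light: 1 stop darker.
Shutter speed: 1/2000 → 1/4000 — 1 stop faster (darker).
ISO: 6400 → 3200 → 1600 → 800 — 3 stops lower (darker).
Net so far: 5 stops darker. Aperture: f/22 → f/16 → f/11 → f/8 → f/5.6 → f/4.

f/4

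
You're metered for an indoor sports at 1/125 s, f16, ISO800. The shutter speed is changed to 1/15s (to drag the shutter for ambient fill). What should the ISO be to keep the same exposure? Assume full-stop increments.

ISO 100

Shutter speed: 1/125 → 1/60 → 1/30 → 1/15 — 3 stops slower (brighter).
Need 3 stops darker from the ISO: 800 → 400 → 200 → 100.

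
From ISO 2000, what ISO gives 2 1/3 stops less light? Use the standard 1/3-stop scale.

ISO 400

ISO: 2000 → 1600 → 1250 → 1000 → 800 → 640 → 500 → 400 — 2 1/3 stops lower (darker).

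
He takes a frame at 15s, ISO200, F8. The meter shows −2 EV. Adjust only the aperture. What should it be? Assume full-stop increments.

Underexposed by 2 stops → need 2 stops brighter.
Aperture: f/8 → f/5.6 → f/4.

f/4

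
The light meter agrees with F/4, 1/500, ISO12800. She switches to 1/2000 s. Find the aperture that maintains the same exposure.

f/2

Shutter speed: 1/500 → 1/1000 → 1/2000 — 2 stops faster (darker).
Need 2 stops brighter from the aperture: f/4 → f/2.8 → f/2.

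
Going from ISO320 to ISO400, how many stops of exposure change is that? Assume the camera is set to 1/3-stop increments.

1/3 stop

320 → 400 — count the steps: 1 third-stops = 1/3 stop.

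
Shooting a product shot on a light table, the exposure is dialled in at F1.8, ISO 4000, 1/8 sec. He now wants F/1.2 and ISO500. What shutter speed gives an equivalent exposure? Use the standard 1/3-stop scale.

0.5 s

Aperture: f/1.8 → f/1.6 → f/1.4 → f/1.2 — 1 stop opened up (brighter).
ISO: 4000 → 3200 → 2500 → 2000 → 1600 → 1250 → 1000 → 800 → 640 → 500 — 3 stops lower (darker).
Net change so far: 2 stops darker. Offset with the shutter speed: 1/8 → 1/6 → 1/5 → 1/4 → 0.3 → 0.4 → 0.5.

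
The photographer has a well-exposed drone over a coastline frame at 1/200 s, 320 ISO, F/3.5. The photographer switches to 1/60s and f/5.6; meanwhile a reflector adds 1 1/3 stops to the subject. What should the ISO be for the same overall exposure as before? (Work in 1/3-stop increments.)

ISO 100

Scene light: 1 1/3 stops brighter.
Shutter speed: 1/200 → 1/160 → 1/125 → 1/100 → 1/80 → 1/60 — 1 2/3 stops slower (brighter).
Aperture: f/3.5 → f/4 → f/4.5 → f/5 → f/5.6 — 1 1/3 stops narrower (darker).
Net so far: 1 2/3 stops brighter. ISO: 320 → 250 → 200 → 160 → 125 → 100.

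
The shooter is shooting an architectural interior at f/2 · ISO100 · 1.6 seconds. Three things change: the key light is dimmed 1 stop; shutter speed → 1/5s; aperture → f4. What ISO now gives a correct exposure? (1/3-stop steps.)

Scene light: 1 stop darker.
Shutter speed: 1.6 → 1.3 → 1 → 0.8 → 0.6 → 0.5 → 0.4 → 0.3 → 1/4 → 1/5 — 3 stops shorter (darker).
Aperture: f/2 → f/2.2 → f/2.5 → f/2.8 → f/3.2 → f/3.5 → f/4 — 2 stops narrower (darker).
Net so far: 6 stops darker. ISO: 100 → 125 → 160 → 200 → 250 → 320 → 400 → 500 → 640 → 800 → 1000 → 1250 → 1600 → 2000 → 2500 → 3200 → 4000 → 5000 → 6400.

ISO 6400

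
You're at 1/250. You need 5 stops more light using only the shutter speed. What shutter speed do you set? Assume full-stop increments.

1/8s

Shutter speed: 1/250 → 1/125 → 1/60 → 1/30 → 1/15 → 1/8 — 5 stops slower (brighter).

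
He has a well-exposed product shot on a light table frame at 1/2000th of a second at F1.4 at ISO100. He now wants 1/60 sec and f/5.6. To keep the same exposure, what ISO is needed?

ISO 50

Shutter speed: 1/2000 → 1/1000 → 1/500 → 1/250 → 1/125 → 1/60 — 5 stops slower (brighter).
Aperture: f/1.4 → f/2 → f/2.8 → f/4 → f/5.6 — 4 stops smaller aperture (darker).
Net change so far: 1 stop brighter. Offset with the ISO: 100 → 50.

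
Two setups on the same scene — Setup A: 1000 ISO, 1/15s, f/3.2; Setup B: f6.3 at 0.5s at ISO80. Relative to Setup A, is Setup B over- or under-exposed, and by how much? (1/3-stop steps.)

2 2/3 stops darker

Aperture: f/3.2 → f/3.5 → f/4 → f/4.5 → f/5 → f/5.6 → f/6.3 — 2 stops smaller aperture (darker).
Shutter speed: 1/15 → 1/13 → 1/10 → 1/8 → 1/6 → 1/5 → 1/4 → 0.3 → 0.4 → 0.5 — 3 stops slower (brighter).
ISO: 1000 → 800 → 640 → 500 → 400 → 320 → 250 → 200 → 160 → 125 → 100 → 80 — 3 2/3 stops lower (darker).
Net: −2 +3 −3 2/3 = −2 2/3 stops.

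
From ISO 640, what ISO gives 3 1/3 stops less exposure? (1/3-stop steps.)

ISO 64

ISO: 640 → 500 → 400 → 320 → 250 → 200 → 160 → 125 → 100 → 80 → 64 — 3 1/3 stops lower (darker).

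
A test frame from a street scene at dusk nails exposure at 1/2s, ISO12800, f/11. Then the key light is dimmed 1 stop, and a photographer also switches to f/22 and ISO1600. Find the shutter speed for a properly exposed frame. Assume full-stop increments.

Scene light: 1 stop darker.
Aperture: f/11 → f/16 → f/22 — 2 stops stopped down (darker).
ISO: 12800 → 6400 → 3200 → 1600 — 3 stops dropped (darker).
Net so far: 6 stops darker. Shutter speed: 1/2 → 1 → 2 → 4 → 8 → 15 → 30.

30 s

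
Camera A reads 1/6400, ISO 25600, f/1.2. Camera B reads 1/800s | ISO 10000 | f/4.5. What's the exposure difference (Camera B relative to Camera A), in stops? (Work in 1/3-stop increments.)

Aperture: f/1.2 → f/1.4 → f/1.6 → f/1.8 → f/2 → f/2.2 → f/2.5 → f/2.8 → f/3.2 → f/3.5 → f/4 → f/4.5 — 3 2/3 stops stopped down (darker).
Shutter speed: 1/6400 → 1/5000 → 1/4000 → 1/3200 → 1/2500 → 1/2000 → 1/1600 → 1/1250 → 1/1000 → 1/800 — 3 stops longer (brighter).
ISO: 25600 → 20000 → 16000 → 12800 → 10000 — 1 1/3 stops dropped (darker).
Net: −3 2/3 +3 −1 1/3 = −2 stops.

2 stops darker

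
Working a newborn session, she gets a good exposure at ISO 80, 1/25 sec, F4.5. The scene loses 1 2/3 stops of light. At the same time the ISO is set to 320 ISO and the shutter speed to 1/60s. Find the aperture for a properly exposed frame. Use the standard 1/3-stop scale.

f/3.2

Scene light: 1 2/3 stops darker.
ISO: 80 → 100 → 125 → 160 → 200 → 250 → 320 — 2 stops higher (brighter).
Shutter speed: 1/25 → 1/30 → 1/40 → 1/50 → 1/60 — 1 1/3 stops shorter (darker).
Net so far: 1 stop darker. Aperture: f/4.5 → f/4 → f/3.5 → f/3.2.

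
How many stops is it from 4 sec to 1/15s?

4 → 2 → 1 → 1/2 → 1/4 → 1/8 → 1/15 — count the steps: 6 stops.

6 stops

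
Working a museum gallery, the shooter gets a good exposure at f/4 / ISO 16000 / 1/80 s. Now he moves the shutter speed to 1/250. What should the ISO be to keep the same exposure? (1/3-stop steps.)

ISO 51200

Shutter speed: 1/80 → 1/100 → 1/125 → 1/160 → 1/200 → 1/250 — 1 2/3 stops shorter (darker).
Need 1 2/3 stops brighter from the ISO: 16000 → 20000 → 25600 → 32000 → 40000 → 51200.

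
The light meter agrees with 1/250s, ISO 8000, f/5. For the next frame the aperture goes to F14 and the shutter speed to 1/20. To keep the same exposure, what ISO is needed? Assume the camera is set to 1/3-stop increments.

ISO 5000

Aperture: f/5 → f/5.6 → f/6.3 → f/7.1 → f/8 → f/9 → f/10 → f/11 → f/13 → f/14 — 3 stops smaller aperture (darker).
Shutter speed: 1/250 → 1/200 → 1/160 → 1/125 → 1/100 → 1/80 → 1/60 → 1/50 → 1/40 → 1/30 → 1/25 → 1/20 — 3 2/3 stops longer (brighter).
Net change so far: 2/3 stop brighter. Offset with the ISO: 8000 → 6400 → 5000.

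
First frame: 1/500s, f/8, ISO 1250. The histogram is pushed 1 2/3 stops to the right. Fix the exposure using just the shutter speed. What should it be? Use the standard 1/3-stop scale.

Overexposed by 1 2/3 stops → need 1 2/3 stops darker.
Shutter speed: 1/500 → 1/640 → 1/800 → 1/1000 → 1/1250 → 1/1600.

1/1600s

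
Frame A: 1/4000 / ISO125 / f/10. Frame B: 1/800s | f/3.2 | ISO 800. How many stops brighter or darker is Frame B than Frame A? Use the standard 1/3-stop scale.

Aperture: f/10 → f/9 → f/8 → f/7.1 → f/6.3 → f/5.6 → f/5 → f/4.5 → f/4 → f/3.5 → f/3.2 — 3 1/3 stops opened up (brighter).
Shutter speed: 1/4000 → 1/3200 → 1/2500 → 1/2000 → 1/1600 → 1/1250 → 1/1000 → 1/800 — 2 1/3 stops longer (brighter).
ISO: 125 → 160 → 200 → 250 → 320 → 400 → 500 → 640 → 800 — 2 2/3 stops higher (brighter).
Net: +3 1/3 +2 1/3 +2 2/3 = +8 1/3 stops.

8 1/3 stops brighter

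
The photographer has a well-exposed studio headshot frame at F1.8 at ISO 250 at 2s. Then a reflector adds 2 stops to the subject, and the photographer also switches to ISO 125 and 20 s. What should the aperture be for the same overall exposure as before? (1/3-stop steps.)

Scene light: 2 stops brighter.
ISO: 250 → 200 → 160 → 125 — 1 stop lower (darker).
Shutter speed: 2 → 2.5 → 3.2 → 4 → 5 → 6 → 8 → 10 → 13 → 15 → 20 — 3 1/3 stops slower (brighter).
Net so far: 4 1/3 stops brighter. Aperture: f/1.8 → f/2 → f/2.2 → f/2.5 → f/2.8 → f/3.2 → f/3.5 → f/4 → f/4.5 → f/5 → f/5.6 → f/6.3 → f/7.1 → f/8.

f/8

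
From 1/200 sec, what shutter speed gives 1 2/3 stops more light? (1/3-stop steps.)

1/60s

Shutter speed: 1/200 → 1/160 → 1/125 → 1/100 → 1/80 → 1/60 — 1 2/3 stops slower (brighter).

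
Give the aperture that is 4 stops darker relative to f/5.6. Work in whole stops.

f/22

Aperture: f/5.6 → f/8 → f/11 → f/16 → f/22 — 4 stops narrower (darker).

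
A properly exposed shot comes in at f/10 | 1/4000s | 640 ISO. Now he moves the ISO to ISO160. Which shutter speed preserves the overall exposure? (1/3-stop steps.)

1/1000s

ISO: 640 → 500 → 400 → 320 → 250 → 200 → 160 — 2 stops lower (darker).
Need 2 stops brighter from the shutter speed: 1/4000 → 1/3200 → 1/2500 → 1/2000 → 1/1600 → 1/1250 → 1/1000.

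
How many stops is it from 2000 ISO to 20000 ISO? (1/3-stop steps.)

2000 → 2500 → 3200 → 4000 → 5000 → 6400 → 8000 → 10000 → 12800 → 16000 → 20000 — count the steps: 10 third-stops = 3 1/3 stops.

3 1/3 stops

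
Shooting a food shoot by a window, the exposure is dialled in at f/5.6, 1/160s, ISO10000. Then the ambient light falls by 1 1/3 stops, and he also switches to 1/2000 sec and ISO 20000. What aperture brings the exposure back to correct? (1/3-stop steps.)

f/1.4

Scene light: 1 1/3 stops darker.
Shutter speed: 1/160 → 1/200 → 1/250 → 1/320 → 1/400 → 1/500 → 1/640 → 1/800 → 1/1000 → 1/1250 → 1/1600 → 1/2000 — 3 2/3 stops shorter (darker).
ISO: 10000 → 12800 → 16000 → 20000 — 1 stop higher (brighter).
Net so far: 4 stops darker. Aperture: f/5.6 → f/5 → f/4.5 → f/4 → f/3.5 → f/3.2 → f/2.8 → f/2.5 → f/2.2 → f/2 → f/1.8 → f/1.6 → f/1.4.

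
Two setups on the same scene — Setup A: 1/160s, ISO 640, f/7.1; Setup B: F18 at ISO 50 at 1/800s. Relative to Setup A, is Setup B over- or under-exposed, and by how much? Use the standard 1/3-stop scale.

Aperture: f/7.1 → f/8 → f/9 → f/10 → f/11 → f/13 → f/14 → f/16 → f/18 — 2 2/3 stops stopped down (darker).
Shutter speed: 1/160 → 1/200 → 1/250 → 1/320 → 1/400 → 1/500 → 1/640 → 1/800 — 2 1/3 stops shorter (darker).
ISO: 640 → 500 → 400 → 320 → 250 → 200 → 160 → 125 → 100 → 80 → 64 → 50 — 3 2/3 stops lower (darker).
Net: −2 2/3 −2 1/3 −3 2/3 = −8 2/3 stops.

8 2/3 stops darker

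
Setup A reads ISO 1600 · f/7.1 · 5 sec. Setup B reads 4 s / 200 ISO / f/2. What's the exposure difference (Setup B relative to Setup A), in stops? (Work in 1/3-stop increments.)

Aperture: f/7.1 → f/6.3 → f/5.6 → f/5 → f/4.5 → f/4 → f/3.5 → f/3.2 → f/2.8 → f/2.5 → f/2.2 → f/2 — 3 2/3 stops opened up (brighter).
Shutter speed: 5 → 4 — 1/3 stop faster (darker).
ISO: 1600 → 1250 → 1000 → 800 → 640 → 500 → 400 → 320 → 250 → 200 — 3 stops dropped (darker).
Net: +3 2/3 −1/3 −3 = +1/3 stops.

1/3 stop brighter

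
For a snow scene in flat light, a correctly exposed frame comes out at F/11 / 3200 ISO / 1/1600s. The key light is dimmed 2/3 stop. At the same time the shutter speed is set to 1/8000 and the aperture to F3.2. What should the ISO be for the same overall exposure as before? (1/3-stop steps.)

Scene light: 2/3 stop darker.
Shutter speed: 1/1600 → 1/2000 → 1/2500 → 1/3200 → 1/4000 → 1/5000 → 1/6400 → 1/8000 — 2 1/3 stops shorter (darker).
Aperture: f/11 → f/10 → f/9 → f/8 → f/7.1 → f/6.3 → f/5.6 → f/5 → f/4.5 → f/4 → f/3.5 → f/3.2 — 3 2/3 stops larger aperture (brighter).
Net so far: 2/3 stop brighter. ISO: 3200 → 2500 → 2000.

ISO 2000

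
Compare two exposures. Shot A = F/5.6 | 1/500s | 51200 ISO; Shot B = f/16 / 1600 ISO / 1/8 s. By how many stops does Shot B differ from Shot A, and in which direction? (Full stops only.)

Aperture: f/5.6 → f/8 → f/11 → f/16 — 3 stops narrower (darker).
Shutter speed: 1/500 → 1/250 → 1/125 → 1/60 → 1/30 → 1/15 → 1/8 — 6 stops longer (brighter).
ISO: 51200 → 25600 → 12800 → 6400 → 3200 → 1600 — 5 stops dropped (darker).
Net: −3 +6 −5 = −2 stops.

2 stops darker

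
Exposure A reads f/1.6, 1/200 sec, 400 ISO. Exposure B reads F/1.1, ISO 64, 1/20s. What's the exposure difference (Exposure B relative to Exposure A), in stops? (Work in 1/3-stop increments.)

1 2/3 stops brighter

Aperture: f/1.6 → f/1.4 → f/1.2 → f/1.1 — 1 stop wider (brighter).
Shutter speed: 1/200 → 1/160 → 1/125 → 1/100 → 1/80 → 1/60 → 1/50 → 1/40 → 1/30 → 1/25 → 1/20 — 3 1/3 stops longer (brighter).
ISO: 400 → 320 → 250 → 200 → 160 → 125 → 100 → 80 → 64 — 2 2/3 stops lower (darker).
Net: +1 +3 1/3 −2 2/3 = +1 2/3 stops.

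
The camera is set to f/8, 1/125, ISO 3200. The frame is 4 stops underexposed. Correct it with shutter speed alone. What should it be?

1/8s

Underexposed by 4 stops → need 4 stops brighter.
Shutter speed: 1/125 → 1/60 → 1/30 → 1/15 → 1/8.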